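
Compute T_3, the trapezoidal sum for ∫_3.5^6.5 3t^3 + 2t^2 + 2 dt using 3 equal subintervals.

1410.25

Δt = (6.5 − 3.5)/3 = 1.
f(3.5) = 155.125, f(4.5) = 315.875, f(5.5) = 561.625, f(6.5) = 910.375.
T_3 = (Δt/2)·[f(t_0) + 2f(t_1) + 2f(t_2) + f(t_3)].
Sum = 1410.25.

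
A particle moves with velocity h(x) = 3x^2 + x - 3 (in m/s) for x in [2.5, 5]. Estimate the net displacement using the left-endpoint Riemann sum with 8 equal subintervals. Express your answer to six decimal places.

102.192383

Δx = (5 − 2.5)/8 = 0.3125.
Left endpoints: 2.5, 2.8125, 3.125, 3.4375, 3.75, 4.0625, 4.375, 4.6875.
h(2.5) = 18.25, h(2.8125) = 23.54296875, h(3.125) = 29.421875, h(3.4375) = 35.88671875, h(3.75) = 42.9375, h(4.0625) = 50.57421875, h(4.375) = 58.796875, h(4.6875) = 67.60546875.
Sum = Δx · [h(2.5) + h(2.8125) + h(3.125) + ...].
Sum ≈ 102.192383.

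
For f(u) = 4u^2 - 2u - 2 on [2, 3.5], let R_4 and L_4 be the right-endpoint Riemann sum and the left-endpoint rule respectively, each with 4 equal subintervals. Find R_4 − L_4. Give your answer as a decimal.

R_4 = 41.015625.
L_4 = 29.765625.
R_4 − L_4 = 11.25.

11.25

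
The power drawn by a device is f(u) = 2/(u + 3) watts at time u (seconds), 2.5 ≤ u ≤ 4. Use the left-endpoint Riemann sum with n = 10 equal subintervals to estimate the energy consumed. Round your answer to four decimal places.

0.4882

Δu = (4 − 2.5)/10 = 0.15.
Left endpoints: 2.5, 2.65, 2.8, 2.95, 3.1, 3.25, 3.4, 3.55, 3.7, 3.85.
f(2.5) = 4/11, f(2.65) = 40/113, f(2.8) = 10/29, f(2.95) = 40/119, f(3.1) = 20/61, f(3.25) = 0.32, f(3.4) = 0.3125, f(3.55) = 40/131, f(3.7) = 20/67, f(3.85) = 40/137.
Sum = Δu · [f(2.5) + f(2.65) + f(2.8) + ...].
Sum ≈ 0.4882.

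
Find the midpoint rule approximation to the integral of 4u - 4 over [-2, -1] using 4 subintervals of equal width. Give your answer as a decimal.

Δu = (-1 − (-2))/4 = 0.25.
Midpoints: -1.875, -1.625, -1.375, -1.125.
f(-1.875) = -11.5, f(-1.625) = -10.5, f(-1.375) = -9.5, f(-1.125) = -8.5.
Sum = Δu · [f(-1.875) + f(-1.625) + f(-1.375) + f(-1.125)].
Sum = -10.

-10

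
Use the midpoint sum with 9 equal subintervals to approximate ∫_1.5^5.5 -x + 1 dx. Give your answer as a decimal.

-10

Δx = (5.5 − 1.5)/9 = 4/9.
Midpoints: 31/18, 13/6, 47/18, 55/18, 3.5, 71/18, 79/18, 29/6, 95/18.
f(31/18) = -13/18, f(13/6) = -7/6, f(47/18) = -29/18, f(55/18) = -37/18, f(3.5) = -2.5, f(71/18) = -53/18, f(79/18) = -61/18, f(29/6) = -23/6, f(95/18) = -77/18.
Sum = Δx · [f(31/18) + f(13/6) + f(47/18) + ...].
Sum = -10.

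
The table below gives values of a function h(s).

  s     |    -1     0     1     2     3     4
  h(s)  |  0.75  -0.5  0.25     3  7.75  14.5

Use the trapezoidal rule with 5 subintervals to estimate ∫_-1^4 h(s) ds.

18.125

Δs = 1.
T_5 = (1/2)·[0.75 + 2·(-0.5) + 2·0.25 + 2·3 + 2·7.75 + 14.5] = 18.125.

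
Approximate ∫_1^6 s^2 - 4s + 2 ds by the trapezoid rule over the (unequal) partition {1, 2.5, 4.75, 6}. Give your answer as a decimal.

14.453125

Subinterval widths: 1.5, 2.25, 1.25.
f(1) = -1, f(2.5) = -1.75, f(4.75) = 5.5625, f(6) = 14.
On each subinterval the trapezoid contributes (Δs_i/2)·[f(s_{i-1}) + f(s_i)].
Sum = 14.453125.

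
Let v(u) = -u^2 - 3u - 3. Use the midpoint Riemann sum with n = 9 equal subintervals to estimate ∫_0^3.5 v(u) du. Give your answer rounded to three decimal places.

-43.123

Δu = (3.5 − 0)/9 = 7/18.
Midpoints: 7/36, 7/12, 35/36, 49/36, 1.75, 77/36, 91/36, 35/12, 119/36.
v(7/36) = -4693/1296, v(7/12) = -733/144, v(35/36) = -8893/1296, v(49/36) = -11581/1296, v(1.75) = -11.3125, v(77/36) = -18133/1296, v(91/36) = -21997/1296, v(35/12) = -2917/144, v(119/36) = -30901/1296.
Sum = Δu · [v(7/36) + v(7/12) + v(35/36) + ...].
Sum ≈ -43.123.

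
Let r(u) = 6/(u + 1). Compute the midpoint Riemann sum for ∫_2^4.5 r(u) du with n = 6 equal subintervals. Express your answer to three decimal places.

Δu = (4.5 − 2)/6 = 5/12.
Midpoints: 53/24, 2.625, 73/24, 83/24, 3.875, 103/24.
r(53/24) = 144/77, r(2.625) = 48/29, r(73/24) = 144/97, r(83/24) = 144/107, r(3.875) = 16/13, r(103/24) = 144/127.
Sum = Δu · [r(53/24) + r(2.625) + r(73/24) + ...].
Sum ≈ 3.633.

3.633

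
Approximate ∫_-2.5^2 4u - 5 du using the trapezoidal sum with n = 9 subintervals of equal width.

Δu = (2 − (-2.5))/9 = 0.5.
f(-2.5) = -15, f(-2) = -13, f(-1.5) = -11, f(-1) = -9, f(-0.5) = -7, f(0) = -5, f(0.5) = -3, f(1) = -1, f(1.5) = 1, f(2) = 3.
T_9 = (Δu/2)·[f(u_0) + 2f(u_1) + ... + 2f(u_{8}) + f(u_9)].
Sum = -27.

-27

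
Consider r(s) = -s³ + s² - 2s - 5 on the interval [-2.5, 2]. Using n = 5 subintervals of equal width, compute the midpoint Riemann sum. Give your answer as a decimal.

-7.1409375

Δs = (2 − (-2.5))/5 = 0.9.
Midpoints: -2.05, -1.15, -0.25, 0.65, 1.55.
r(-2.05) = 11.917625, r(-1.15) = 0.143375, r(-0.25) = -4.421875, r(0.65) = -6.152125, r(1.55) = -9.421375.
Sum = Δs · [r(-2.05) + r(-1.15) + r(-0.25) + r(0.65) + r(1.55)].
Sum = -7.1409375.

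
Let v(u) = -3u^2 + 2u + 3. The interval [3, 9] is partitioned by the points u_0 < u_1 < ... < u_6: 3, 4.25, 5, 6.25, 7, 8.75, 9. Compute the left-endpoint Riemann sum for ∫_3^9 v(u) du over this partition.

-488.078125

Subinterval widths: 1.25, 0.75, 1.25, 0.75, 1.75, 0.25.
Left endpoints: 3, 4.25, 5, 6.25, 7, 8.75.
v(3) = -18, v(4.25) = -42.6875, v(5) = -62, v(6.25) = -101.6875, v(7) = -130, v(8.75) = -209.1875.
Sum = Σ Δu_i · v(u_i).
Sum = -488.078125.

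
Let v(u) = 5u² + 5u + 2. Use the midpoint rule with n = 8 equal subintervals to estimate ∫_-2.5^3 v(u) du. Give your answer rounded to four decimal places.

Δu = (3 − (-2.5))/8 = 0.6875.
Midpoints: -2.15625, -1.46875, -0.78125, -0.09375, 0.59375, 1.28125, 1.96875, 2.65625.
v(-2.15625) = 14813/1024, v(-1.46875) = 5573/1024, v(-0.78125) = 1173/1024, v(-0.09375) = 1613/1024, v(0.59375) = 6893/1024, v(1.28125) = 17013/1024, v(1.96875) = 31973/1024, v(2.65625) = 51773/1024.
Sum = Δu · [v(-2.15625) + v(-1.46875) + v(-0.78125) + ...].
Sum ≈ 87.8335.

87.8335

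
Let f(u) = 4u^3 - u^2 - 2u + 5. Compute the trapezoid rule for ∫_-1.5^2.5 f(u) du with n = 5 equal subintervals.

45.8

Δu = (2.5 − (-1.5))/5 = 0.8.
f(-1.5) = -7.75, f(-0.7) = 4.538, f(0.1) = 4.794, f(0.9) = 5.306, f(1.7) = 18.362, f(2.5) = 56.25.
T_5 = (Δu/2)·[f(u_0) + 2f(u_1) + ... + 2f(u_{4}) + f(u_5)].
Sum = 45.8.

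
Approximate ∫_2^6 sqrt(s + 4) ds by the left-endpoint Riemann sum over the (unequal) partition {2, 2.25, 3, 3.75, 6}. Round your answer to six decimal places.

Subinterval widths: 0.25, 0.75, 0.75, 2.25.
Left endpoints: 2, 2.25, 3, 3.75.
f(2) ≈ 2.449490, f(2.25) ≈ 2.500000, f(3) ≈ 2.645751, f(3.75) ≈ 2.783882.
Sum = Σ Δs_i · f(s_i).
Sum ≈ 10.735421.

10.735421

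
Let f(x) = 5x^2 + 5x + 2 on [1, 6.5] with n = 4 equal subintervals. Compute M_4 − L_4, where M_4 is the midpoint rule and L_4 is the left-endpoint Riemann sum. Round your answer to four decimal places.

147.7051

M_4 ≈ 565.833984.
L_4 = 418.12890625.
M_4 − L_4 ≈ 147.7051.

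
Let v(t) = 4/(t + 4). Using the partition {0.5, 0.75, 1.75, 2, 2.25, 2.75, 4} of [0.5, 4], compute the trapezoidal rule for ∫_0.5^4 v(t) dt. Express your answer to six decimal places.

Subinterval widths: 0.25, 1, 0.25, 0.25, 0.5, 1.25.
v(0.5) = 8/9, v(0.75) = 16/19, v(1.75) = 16/23, v(2) = 2/3, v(2.25) = 0.64, v(2.75) = 16/27, v(4) = 0.5.
On each subinterval the trapezoid contributes (Δt_i/2)·[v(t_{i-1}) + v(t_i)].
Sum ≈ 2.309895.

2.309895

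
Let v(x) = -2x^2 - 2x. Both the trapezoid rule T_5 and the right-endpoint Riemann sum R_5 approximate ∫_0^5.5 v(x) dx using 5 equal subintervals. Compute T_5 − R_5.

T_5 = -143.385.
R_5 = -182.71.
T_5 − R_5 = 39.325.

39.325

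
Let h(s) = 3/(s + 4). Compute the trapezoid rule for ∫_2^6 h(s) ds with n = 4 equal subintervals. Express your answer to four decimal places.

1.5369

Δs = (6 − 2)/4 = 1.
h(2) = 0.5, h(3) = 3/7, h(4) = 0.375, h(5) = 1/3, h(6) = 0.3.
T_4 = (Δs/2)·[h(s_0) + 2h(s_1) + 2h(s_2) + 2h(s_3) + h(s_4)].
Sum ≈ 1.5369.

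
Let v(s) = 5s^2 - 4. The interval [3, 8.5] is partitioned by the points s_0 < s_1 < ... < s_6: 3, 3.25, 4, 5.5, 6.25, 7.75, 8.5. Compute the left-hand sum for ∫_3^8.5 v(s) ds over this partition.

Subinterval widths: 0.25, 0.75, 1.5, 0.75, 1.5, 0.75.
Left endpoints: 3, 3.25, 4, 5.5, 6.25, 7.75.
v(3) = 41, v(3.25) = 48.8125, v(4) = 76, v(5.5) = 147.25, v(6.25) = 191.3125, v(7.75) = 296.3125.
Sum = Σ Δs_i · v(s_i).
Sum = 780.5.

780.5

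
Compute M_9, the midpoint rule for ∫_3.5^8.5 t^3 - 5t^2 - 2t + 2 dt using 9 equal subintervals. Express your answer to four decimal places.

263.7449

Δt = (8.5 − 3.5)/9 = 5/9.
Midpoints: 34/9, 13/3, 44/9, 49/9, 6, 59/9, 64/9, 23/3, 74/9.
f(34/9) = -16766/729, f(13/3) = -518/27, f(44/9) = -7606/729, f(49/9) = 3124/729, f(6) = 26, f(59/9) = 40634/729, f(64/9) = 68914/729, f(23/3) = 3872/27, f(74/9) = 148274/729.
Sum = Δt · [f(34/9) + f(13/3) + f(44/9) + ...].
Sum ≈ 263.7449.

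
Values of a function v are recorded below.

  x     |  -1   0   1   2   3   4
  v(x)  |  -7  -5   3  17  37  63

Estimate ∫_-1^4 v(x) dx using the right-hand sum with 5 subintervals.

115

Δx = 1.
Sum = 1·[(-5) + 3 + 17 + 37 + 63] = 115.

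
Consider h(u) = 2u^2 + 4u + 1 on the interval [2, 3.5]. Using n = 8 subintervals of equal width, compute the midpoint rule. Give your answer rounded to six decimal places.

41.241211

Δu = (3.5 − 2)/8 = 0.1875.
Midpoints: 2.09375, 2.28125, 2.46875, 2.65625, 2.84375, 3.03125, 3.21875, 3.40625.
h(2.09375) = 9289/512, h(2.28125) = 10513/512, h(2.46875) = 11809/512, h(2.65625) = 13177/512, h(2.84375) = 14617/512, h(3.03125) = 16129/512, h(3.21875) = 17713/512, h(3.40625) = 19369/512.
Sum = Δu · [h(2.09375) + h(2.28125) + h(2.46875) + ...].
Sum ≈ 41.241211.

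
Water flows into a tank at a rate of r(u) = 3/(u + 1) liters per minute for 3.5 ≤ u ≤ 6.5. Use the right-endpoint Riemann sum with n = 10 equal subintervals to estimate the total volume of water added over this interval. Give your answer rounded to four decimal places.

1.4932

Δu = (6.5 − 3.5)/10 = 0.3.
Right endpoints: 3.8, 4.1, 4.4, 4.7, 5, 5.3, 5.6, 5.9, 6.2, 6.5.
r(3.8) = 0.625, r(4.1) = 10/17, r(4.4) = 5/9, r(4.7) = 10/19, r(5) = 0.5, r(5.3) = 10/21, r(5.6) = 5/11, r(5.9) = 10/23, r(6.2) = 5/12, r(6.5) = 0.4.
Sum = Δu · [r(3.8) + r(4.1) + r(4.4) + ...].
Sum ≈ 1.4932.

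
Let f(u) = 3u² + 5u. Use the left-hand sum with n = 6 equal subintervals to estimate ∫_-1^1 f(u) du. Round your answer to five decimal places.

Δu = (1 − (-1))/6 = 1/3.
Left endpoints: -1, -2/3, -1/3, 0, 1/3, 2/3.
f(-1) = -2, f(-2/3) = -2, f(-1/3) = -4/3, f(0) = 0, f(1/3) = 2, f(2/3) = 14/3.
Sum = Δu · [f(-1) + f(-2/3) + f(-1/3) + ...].
Sum ≈ 0.44444.

0.44444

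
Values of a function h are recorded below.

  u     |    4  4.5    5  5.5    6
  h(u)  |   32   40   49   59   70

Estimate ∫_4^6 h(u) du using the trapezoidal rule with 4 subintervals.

99.5

Δu = 0.5.
T_4 = (0.5/2)·[32 + 2·40 + 2·49 + 2·59 + 70] = 99.5.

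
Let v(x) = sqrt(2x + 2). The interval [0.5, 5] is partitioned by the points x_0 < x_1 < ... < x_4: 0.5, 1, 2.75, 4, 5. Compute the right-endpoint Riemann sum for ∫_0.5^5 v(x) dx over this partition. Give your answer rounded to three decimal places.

Subinterval widths: 0.5, 1.75, 1.25, 1.
Right endpoints: 1, 2.75, 4, 5.
v(1) ≈ 2.000, v(2.75) ≈ 2.739, v(4) ≈ 3.162, v(5) ≈ 3.464.
Sum = Σ Δx_i · v(x_i).
Sum ≈ 13.210.

13.210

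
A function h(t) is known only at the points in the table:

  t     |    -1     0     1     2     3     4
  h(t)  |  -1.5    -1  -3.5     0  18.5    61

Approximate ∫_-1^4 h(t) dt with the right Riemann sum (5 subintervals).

Δt = 1.
Sum = 1·[(-1) + (-3.5) + 0 + 18.5 + 61] = 75.

75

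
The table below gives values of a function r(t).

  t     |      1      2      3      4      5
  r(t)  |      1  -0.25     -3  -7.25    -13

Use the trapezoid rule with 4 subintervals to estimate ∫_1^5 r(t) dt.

-16.5

Δt = 1.
T_4 = (1/2)·[1 + 2·(-0.25) + 2·(-3) + 2·(-7.25) + (-13)] = -16.5.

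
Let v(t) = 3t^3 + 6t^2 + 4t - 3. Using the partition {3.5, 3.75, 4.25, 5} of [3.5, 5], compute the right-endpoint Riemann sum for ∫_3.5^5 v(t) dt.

646.48046875

Subinterval widths: 0.25, 0.5, 0.75.
Right endpoints: 3.75, 4.25, 5.
v(3.75) = 254.578125, v(4.25) = 352.671875, v(5) = 542.
Sum = Σ Δt_i · v(t_i).
Sum = 646.48046875.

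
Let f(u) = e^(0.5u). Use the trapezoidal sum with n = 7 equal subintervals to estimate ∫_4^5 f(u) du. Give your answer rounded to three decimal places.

9.591

Δu = (5 − 4)/7 = 1/7.
f(4) ≈ 7.389, f(29/7) ≈ 7.936, f(30/7) ≈ 8.524, f(31/7) ≈ 9.155, f(32/7) ≈ 9.833, f(33/7) ≈ 10.561, f(34/7) ≈ 11.343, f(5) ≈ 12.182.
T_7 = (Δu/2)·[f(u_0) + 2f(u_1) + ... + 2f(u_{6}) + f(u_7)].
Sum ≈ 9.591.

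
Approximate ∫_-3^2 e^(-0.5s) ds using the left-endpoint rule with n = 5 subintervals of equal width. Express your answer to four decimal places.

10.4552

Δs = (2 − (-3))/5 = 1.
Left endpoints: -3, -2, -1, 0, 1.
f(-3) ≈ 4.4817, f(-2) ≈ 2.7183, f(-1) ≈ 1.6487, f(0) ≈ 1.0000, f(1) ≈ 0.6065.
Sum = Δs · [f(-3) + f(-2) + f(-1) + f(0) + f(1)].
Sum ≈ 10.4552.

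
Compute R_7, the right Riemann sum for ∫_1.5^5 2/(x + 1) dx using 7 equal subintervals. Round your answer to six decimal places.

Δx = (5 − 1.5)/7 = 0.5.
Right endpoints: 2, 2.5, 3, 3.5, 4, 4.5, 5.
f(2) = 2/3, f(2.5) = 4/7, f(3) = 0.5, f(3.5) = 4/9, f(4) = 0.4, f(4.5) = 4/11, f(5) = 1/3.
Sum = Δx · [f(2) + f(2.5) + f(3) + ...].
Sum ≈ 1.639755.

1.639755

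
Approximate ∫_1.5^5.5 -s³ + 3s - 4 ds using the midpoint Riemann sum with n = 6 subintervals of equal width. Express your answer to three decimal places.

-199.944

Δs = (5.5 − 1.5)/6 = 2/3.
Midpoints: 11/6, 2.5, 19/6, 23/6, 4.5, 31/6.
f(11/6) = -1007/216, f(2.5) = -12.125, f(19/6) = -5671/216, f(23/6) = -10547/216, f(4.5) = -81.625, f(31/6) = -27307/216.
Sum = Δs · [f(11/6) + f(2.5) + f(19/6) + ...].
Sum ≈ -199.944.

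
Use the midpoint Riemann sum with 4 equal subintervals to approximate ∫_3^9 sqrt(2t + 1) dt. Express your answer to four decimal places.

Δt = (9 − 3)/4 = 1.5.
Midpoints: 3.75, 5.25, 6.75, 8.25.
f(3.75) ≈ 2.9155, f(5.25) ≈ 3.3912, f(6.75) ≈ 3.8079, f(8.25) ≈ 4.1833.
Sum = Δt · [f(3.75) + f(5.25) + f(6.75) + f(8.25)].
Sum ≈ 21.4467.

21.4467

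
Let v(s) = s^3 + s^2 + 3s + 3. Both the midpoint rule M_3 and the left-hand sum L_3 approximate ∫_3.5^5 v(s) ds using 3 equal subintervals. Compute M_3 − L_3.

M_3 = 169.3046875.
L_3 = 145.75.
M_3 − L_3 = 23.5546875.

23.5546875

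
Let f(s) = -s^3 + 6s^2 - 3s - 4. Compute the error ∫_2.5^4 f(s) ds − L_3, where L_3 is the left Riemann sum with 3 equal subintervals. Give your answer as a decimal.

Exact integral: ∫_2.5^4 f(s) ds = 21.890625.
L_3 = 20.25.
Error = 21.890625 − 20.25 = 1.640625.

1.640625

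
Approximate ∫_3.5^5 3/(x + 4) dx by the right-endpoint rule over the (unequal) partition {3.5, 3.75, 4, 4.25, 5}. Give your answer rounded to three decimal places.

0.531

Subinterval widths: 0.25, 0.25, 0.25, 0.75.
Right endpoints: 3.75, 4, 4.25, 5.
f(3.75) = 12/31, f(4) = 0.375, f(4.25) = 4/11, f(5) = 1/3.
Sum = Σ Δx_i · f(x_i).
Sum ≈ 0.531.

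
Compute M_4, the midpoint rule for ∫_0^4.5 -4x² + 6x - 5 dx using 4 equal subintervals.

Δx = (4.5 − 0)/4 = 1.125.
Midpoints: 0.5625, 1.6875, 2.8125, 3.9375.
f(0.5625) = -2.890625, f(1.6875) = -6.265625, f(2.8125) = -19.765625, f(3.9375) = -43.390625.
Sum = Δx · [f(0.5625) + f(1.6875) + f(2.8125) + f(3.9375)].
Sum = -81.3515625.

-81.3515625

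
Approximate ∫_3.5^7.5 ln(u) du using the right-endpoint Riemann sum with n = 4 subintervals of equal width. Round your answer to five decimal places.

7.09553

Δu = (7.5 − 3.5)/4 = 1.
Right endpoints: 4.5, 5.5, 6.5, 7.5.
f(4.5) ≈ 1.50408, f(5.5) ≈ 1.70475, f(6.5) ≈ 1.87180, f(7.5) ≈ 2.01490.
Sum = Δu · [f(4.5) + f(5.5) + f(6.5) + f(7.5)].
Sum ≈ 7.09553.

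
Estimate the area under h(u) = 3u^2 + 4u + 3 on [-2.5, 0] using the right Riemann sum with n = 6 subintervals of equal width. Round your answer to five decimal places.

9.01910

Δu = (0 − (-2.5))/6 = 5/12.
Right endpoints: -25/12, -5/3, -1.25, -5/6, -5/12, 0.
h(-25/12) = 7.6875, h(-5/3) = 14/3, h(-1.25) = 2.6875, h(-5/6) = 1.75, h(-5/12) = 89/48, h(0) = 3.
Sum = Δu · [h(-25/12) + h(-5/3) + h(-1.25) + ...].
Sum ≈ 9.01910.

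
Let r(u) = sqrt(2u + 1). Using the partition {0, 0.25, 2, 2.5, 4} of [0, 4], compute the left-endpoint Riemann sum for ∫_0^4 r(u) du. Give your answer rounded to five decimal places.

7.18557

Subinterval widths: 0.25, 1.75, 0.5, 1.5.
Left endpoints: 0, 0.25, 2, 2.5.
r(0) ≈ 1.00000, r(0.25) ≈ 1.22474, r(2) ≈ 2.23607, r(2.5) ≈ 2.44949.
Sum = Σ Δu_i · r(u_i).
Sum ≈ 7.18557.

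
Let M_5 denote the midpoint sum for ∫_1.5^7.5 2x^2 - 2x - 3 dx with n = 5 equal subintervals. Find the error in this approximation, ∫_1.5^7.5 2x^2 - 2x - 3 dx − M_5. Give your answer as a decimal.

1.44

Exact integral: ∫_1.5^7.5 f(x) dx = 207.
M_5 = 205.56.
Error = 207 − 205.56 = 1.44.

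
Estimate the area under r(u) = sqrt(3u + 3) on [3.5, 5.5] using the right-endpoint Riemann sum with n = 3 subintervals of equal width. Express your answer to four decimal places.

8.3575

Δu = (5.5 − 3.5)/3 = 2/3.
Right endpoints: 25/6, 29/6, 5.5.
r(25/6) ≈ 3.9370, r(29/6) ≈ 4.1833, r(5.5) ≈ 4.4159.
Sum = Δu · [r(25/6) + r(29/6) + r(5.5)].
Sum ≈ 8.3575.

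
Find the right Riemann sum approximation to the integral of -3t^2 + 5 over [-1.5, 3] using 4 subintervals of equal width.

-22.11328125

Δt = (3 − (-1.5))/4 = 1.125.
Right endpoints: -0.375, 0.75, 1.875, 3.
f(-0.375) = 4.578125, f(0.75) = 3.3125, f(1.875) = -5.546875, f(3) = -22.
Sum = Δt · [f(-0.375) + f(0.75) + f(1.875) + f(3)].
Sum = -22.11328125.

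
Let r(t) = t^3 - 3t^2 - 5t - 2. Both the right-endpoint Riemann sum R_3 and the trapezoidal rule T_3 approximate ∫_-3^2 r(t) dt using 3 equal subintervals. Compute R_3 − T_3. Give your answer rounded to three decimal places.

R_3 ≈ -38.33333.
T_3 ≈ -59.16667.
R_3 − T_3 ≈ 20.833.

20.833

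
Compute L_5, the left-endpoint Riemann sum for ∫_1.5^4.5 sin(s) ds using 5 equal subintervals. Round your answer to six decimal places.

0.865543

Δs = (4.5 − 1.5)/5 = 0.6.
Left endpoints: 1.5, 2.1, 2.7, 3.3, 3.9.
f(1.5) ≈ 0.997495, f(2.1) ≈ 0.863209, f(2.7) ≈ 0.427380, f(3.3) ≈ -0.157746, f(3.9) ≈ -0.687766.
Sum = Δs · [f(1.5) + f(2.1) + f(2.7) + f(3.3) + f(3.9)].
Sum ≈ 0.865543.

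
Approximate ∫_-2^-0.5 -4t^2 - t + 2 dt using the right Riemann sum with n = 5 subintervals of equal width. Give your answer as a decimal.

Δt = (-0.5 − (-2))/5 = 0.3.
Right endpoints: -1.7, -1.4, -1.1, -0.8, -0.5.
f(-1.7) = -7.86, f(-1.4) = -4.44, f(-1.1) = -1.74, f(-0.8) = 0.24, f(-0.5) = 1.5.
Sum = Δt · [f(-1.7) + f(-1.4) + f(-1.1) + f(-0.8) + f(-0.5)].
Sum = -3.69.

-3.69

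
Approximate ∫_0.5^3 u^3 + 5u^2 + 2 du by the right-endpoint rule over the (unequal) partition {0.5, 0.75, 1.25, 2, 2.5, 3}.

Subinterval widths: 0.25, 0.5, 0.75, 0.5, 0.5.
Right endpoints: 0.75, 1.25, 2, 2.5, 3.
f(0.75) = 5.234375, f(1.25) = 11.765625, f(2) = 30, f(2.5) = 48.875, f(3) = 74.
Sum = Σ Δu_i · f(u_i).
Sum = 91.12890625.

91.12890625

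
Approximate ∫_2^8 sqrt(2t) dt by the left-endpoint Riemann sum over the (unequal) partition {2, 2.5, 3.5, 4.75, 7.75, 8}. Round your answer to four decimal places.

16.7741

Subinterval widths: 0.5, 1, 1.25, 3, 0.25.
Left endpoints: 2, 2.5, 3.5, 4.75, 7.75.
f(2) ≈ 2.0000, f(2.5) ≈ 2.2361, f(3.5) ≈ 2.6458, f(4.75) ≈ 3.0822, f(7.75) ≈ 3.9370.
Sum = Σ Δt_i · f(t_i).
Sum ≈ 16.7741.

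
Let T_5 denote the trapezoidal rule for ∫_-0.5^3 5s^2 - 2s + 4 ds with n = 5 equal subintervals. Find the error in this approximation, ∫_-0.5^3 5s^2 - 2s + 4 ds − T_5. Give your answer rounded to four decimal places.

Exact integral: ∫_-0.5^3 f(s) ds ≈ 50.458333.
T_5 = 51.8875.
Error ≈ 50.458333 − 51.8875 ≈ -1.4292.

-1.4292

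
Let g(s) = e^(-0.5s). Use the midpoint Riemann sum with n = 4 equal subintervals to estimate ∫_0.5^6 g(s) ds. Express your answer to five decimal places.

1.42970

Δs = (6 − 0.5)/4 = 1.375.
Midpoints: 1.1875, 2.5625, 3.9375, 5.3125.
g(1.1875) ≈ 0.55225, g(2.5625) ≈ 0.27769, g(3.9375) ≈ 0.13963, g(5.3125) ≈ 0.07021.
Sum = Δs · [g(1.1875) + g(2.5625) + g(3.9375) + g(5.3125)].
Sum ≈ 1.42970.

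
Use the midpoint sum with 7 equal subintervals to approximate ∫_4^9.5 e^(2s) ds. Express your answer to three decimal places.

80678521.694

Δs = (9.5 − 4)/7 = 11/14.
Midpoints: 123/28, 145/28, 167/28, 6.75, 211/28, 233/28, 255/28.
f(123/28) ≈ 6540.143, f(145/28) ≈ 31481.107, f(167/28) ≈ 151534.929, f(6.75) ≈ 729416.370, f(211/28) ≈ 3511060.096, f(233/28) ≈ 16900557.083, f(255/28) ≈ 81351165.156.
Sum = Δs · [f(123/28) + f(145/28) + f(167/28) + ...].
Sum ≈ 80678521.694.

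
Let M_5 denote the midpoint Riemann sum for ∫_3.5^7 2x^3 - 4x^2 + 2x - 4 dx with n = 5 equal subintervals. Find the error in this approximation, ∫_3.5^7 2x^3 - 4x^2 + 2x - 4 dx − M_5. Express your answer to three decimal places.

3.930

Exact integral: ∫_3.5^7 f(x) dx ≈ 748.05208.
M_5 = 744.121875.
Error ≈ 748.05208 − 744.121875 ≈ 3.930.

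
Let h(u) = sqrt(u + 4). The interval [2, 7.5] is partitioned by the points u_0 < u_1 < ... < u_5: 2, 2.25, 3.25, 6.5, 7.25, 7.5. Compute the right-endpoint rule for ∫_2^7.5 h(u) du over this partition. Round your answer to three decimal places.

Subinterval widths: 0.25, 1, 3.25, 0.75, 0.25.
Right endpoints: 2.25, 3.25, 6.5, 7.25, 7.5.
h(2.25) ≈ 2.500, h(3.25) ≈ 2.693, h(6.5) ≈ 3.240, h(7.25) ≈ 3.354, h(7.5) ≈ 3.391.
Sum = Σ Δu_i · h(u_i).
Sum ≈ 17.212.

17.212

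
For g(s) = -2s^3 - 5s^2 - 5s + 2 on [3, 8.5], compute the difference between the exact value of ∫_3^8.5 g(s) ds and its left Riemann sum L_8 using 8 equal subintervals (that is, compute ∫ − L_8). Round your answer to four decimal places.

Exact integral: ∫_3^8.5 g(s) ds ≈ -3695.197917.
L_8 ≈ -3190.499512.
Error ≈ -3695.197917 − (-3190.499512) ≈ -504.6984.

-504.6984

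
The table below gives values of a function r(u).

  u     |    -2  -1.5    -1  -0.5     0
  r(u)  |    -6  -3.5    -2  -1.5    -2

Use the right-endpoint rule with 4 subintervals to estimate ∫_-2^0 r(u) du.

Δu = 0.5.
Sum = 0.5·[(-3.5) + (-2) + (-1.5) + (-2)] = -4.5.

-4.5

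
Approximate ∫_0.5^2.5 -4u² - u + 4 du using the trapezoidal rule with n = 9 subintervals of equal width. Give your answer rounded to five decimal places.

Δu = (2.5 − 0.5)/9 = 2/9.
f(0.5) = 2.5, f(13/18) = 193/162, f(17/18) = -83/162, f(7/6) = -47/18, f(25/18) = -827/162, f(29/18) = -1295/162, f(11/6) = -203/18, f(37/18) = -2423/162, f(41/18) = -3083/162, f(2.5) = -23.5.
T_9 = (Δu/2)·[f(u_0) + 2f(u_1) + ... + 2f(u_{8}) + f(u_9)].
Sum ≈ -15.73251.

-15.73251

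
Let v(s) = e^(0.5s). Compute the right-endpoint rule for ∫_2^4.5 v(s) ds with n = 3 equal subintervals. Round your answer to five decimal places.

16.55482

Δs = (4.5 − 2)/3 = 5/6.
Right endpoints: 17/6, 11/3, 4.5.
v(17/6) ≈ 4.12335, v(11/3) ≈ 6.25470, v(4.5) ≈ 9.48774.
Sum = Δs · [v(17/6) + v(11/3) + v(4.5)].
Sum ≈ 16.55482.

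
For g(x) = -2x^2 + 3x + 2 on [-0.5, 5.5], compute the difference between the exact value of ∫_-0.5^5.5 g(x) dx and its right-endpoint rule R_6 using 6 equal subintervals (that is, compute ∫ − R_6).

23

Exact integral: ∫_-0.5^5.5 g(x) dx = -54.
R_6 = -77.
Error = -54 − (-77) = 23.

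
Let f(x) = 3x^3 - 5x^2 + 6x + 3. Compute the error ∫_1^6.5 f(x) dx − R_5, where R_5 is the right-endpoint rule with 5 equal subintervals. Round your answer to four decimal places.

-388.0823

Exact integral: ∫_1^6.5 f(x) dx ≈ 1022.255208.
R_5 = 1410.3375.
Error ≈ 1022.255208 − 1410.3375 ≈ -388.0823.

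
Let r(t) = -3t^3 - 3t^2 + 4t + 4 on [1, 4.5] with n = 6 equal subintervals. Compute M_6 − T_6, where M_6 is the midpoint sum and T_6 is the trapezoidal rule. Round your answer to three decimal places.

M_6 ≈ -341.66775.
T_6 ≈ -349.93012.
M_6 − T_6 ≈ 8.262.

8.262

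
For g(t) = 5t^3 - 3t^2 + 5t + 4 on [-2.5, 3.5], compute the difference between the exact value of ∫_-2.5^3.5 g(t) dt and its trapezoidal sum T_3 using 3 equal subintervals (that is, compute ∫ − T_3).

Exact integral: ∫_-2.5^3.5 g(t) dt = 119.25.
T_3 = 137.25.
Error = 119.25 − 137.25 = -18.

-18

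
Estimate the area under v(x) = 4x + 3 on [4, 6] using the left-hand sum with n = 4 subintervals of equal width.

44

Δx = (6 − 4)/4 = 0.5.
Left endpoints: 4, 4.5, 5, 5.5.
v(4) = 19, v(4.5) = 21, v(5) = 23, v(5.5) = 25.
Sum = Δx · [v(4) + v(4.5) + v(5) + v(5.5)].
Sum = 44.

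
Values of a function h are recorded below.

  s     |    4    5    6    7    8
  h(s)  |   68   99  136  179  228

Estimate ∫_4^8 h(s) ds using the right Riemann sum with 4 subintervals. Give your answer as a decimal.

642

Δs = 1.
Sum = 1·[99 + 136 + 179 + 228] = 642.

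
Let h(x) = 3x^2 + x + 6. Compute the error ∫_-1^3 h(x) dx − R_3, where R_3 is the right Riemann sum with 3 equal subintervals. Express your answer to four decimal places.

-22.2222

Exact integral: ∫_-1^3 h(x) dx = 56.
R_3 ≈ 78.222222.
Error ≈ 56 − 78.222222 ≈ -22.2222.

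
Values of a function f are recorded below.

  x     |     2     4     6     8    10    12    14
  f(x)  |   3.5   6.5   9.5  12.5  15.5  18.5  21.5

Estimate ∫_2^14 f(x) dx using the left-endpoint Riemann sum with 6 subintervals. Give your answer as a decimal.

Δx = 2.
Sum = 2·[3.5 + 6.5 + 9.5 + 12.5 + 15.5 + 18.5] = 132.

132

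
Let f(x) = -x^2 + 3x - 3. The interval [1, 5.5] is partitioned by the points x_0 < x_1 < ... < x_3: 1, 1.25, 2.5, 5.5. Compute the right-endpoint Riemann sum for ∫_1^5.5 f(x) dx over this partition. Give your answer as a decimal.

Subinterval widths: 0.25, 1.25, 3.
Right endpoints: 1.25, 2.5, 5.5.
f(1.25) = -0.8125, f(2.5) = -1.75, f(5.5) = -16.75.
Sum = Σ Δx_i · f(x_i).
Sum = -52.640625.

-52.640625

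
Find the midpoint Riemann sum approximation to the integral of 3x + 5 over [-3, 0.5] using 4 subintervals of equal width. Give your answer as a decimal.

Δx = (0.5 − (-3))/4 = 0.875.
Midpoints: -2.5625, -1.6875, -0.8125, 0.0625.
f(-2.5625) = -2.6875, f(-1.6875) = -0.0625, f(-0.8125) = 2.5625, f(0.0625) = 5.1875.
Sum = Δx · [f(-2.5625) + f(-1.6875) + f(-0.8125) + f(0.0625)].
Sum = 4.375.

4.375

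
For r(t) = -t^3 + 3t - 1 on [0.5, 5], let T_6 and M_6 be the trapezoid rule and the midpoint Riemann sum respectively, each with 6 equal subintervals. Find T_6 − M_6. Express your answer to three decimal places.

-5.221

T_6 = -127.08984375.
M_6 ≈ -121.86914.
T_6 − M_6 ≈ -5.221.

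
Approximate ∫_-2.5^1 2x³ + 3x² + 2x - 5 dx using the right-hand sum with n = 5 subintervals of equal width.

-17.01

Δx = (1 − (-2.5))/5 = 0.7.
Right endpoints: -1.8, -1.1, -0.4, 0.3, 1.
f(-1.8) = -10.544, f(-1.1) = -6.232, f(-0.4) = -5.448, f(0.3) = -4.076, f(1) = 2.
Sum = Δx · [f(-1.8) + f(-1.1) + f(-0.4) + f(0.3) + f(1)].
Sum = -17.01.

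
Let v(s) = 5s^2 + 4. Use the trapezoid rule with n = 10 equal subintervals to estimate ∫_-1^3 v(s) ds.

63.2

Δs = (3 − (-1))/10 = 0.4.
v(-1) = 9, v(-0.6) = 5.8, v(-0.2) = 4.2, v(0.2) = 4.2, v(0.6) = 5.8, v(1) = 9, v(1.4) = 13.8, v(1.8) = 20.2, v(2.2) = 28.2, v(2.6) = 37.8, v(3) = 49.
T_10 = (Δs/2)·[v(s_0) + 2v(s_1) + ... + 2v(s_{9}) + v(s_10)].
Sum = 63.2.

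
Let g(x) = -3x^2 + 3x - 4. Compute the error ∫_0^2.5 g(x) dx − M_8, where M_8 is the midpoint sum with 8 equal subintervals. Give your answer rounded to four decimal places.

-0.0610

Exact integral: ∫_0^2.5 g(x) dx = -16.25.
M_8 ≈ -16.188965.
Error ≈ -16.25 − (-16.188965) ≈ -0.0610.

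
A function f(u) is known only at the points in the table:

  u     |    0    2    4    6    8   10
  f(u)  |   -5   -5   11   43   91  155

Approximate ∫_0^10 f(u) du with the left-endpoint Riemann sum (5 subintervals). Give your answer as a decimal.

270

Δu = 2.
Sum = 2·[(-5) + (-5) + 11 + 43 + 91] = 270.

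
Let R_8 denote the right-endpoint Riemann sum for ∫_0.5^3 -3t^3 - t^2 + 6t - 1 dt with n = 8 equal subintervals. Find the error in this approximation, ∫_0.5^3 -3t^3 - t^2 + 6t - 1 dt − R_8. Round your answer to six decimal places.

Exact integral: ∫_0.5^3 f(t) dt ≈ -45.91145833.
R_8 ≈ -58.21411133.
Error ≈ -45.91145833 − (-58.21411133) ≈ 12.302653.

12.302653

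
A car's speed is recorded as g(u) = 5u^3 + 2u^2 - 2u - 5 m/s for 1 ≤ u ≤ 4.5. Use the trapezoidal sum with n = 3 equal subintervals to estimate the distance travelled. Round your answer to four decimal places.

569.0012

Δu = (4.5 − 1)/3 = 7/6.
g(1) = 0, g(13/6) = 10997/216, g(10/3) = 5285/27, g(4.5) = 482.125.
T_3 = (Δu/2)·[g(u_0) + 2g(u_1) + 2g(u_2) + g(u_3)].
Sum ≈ 569.0012.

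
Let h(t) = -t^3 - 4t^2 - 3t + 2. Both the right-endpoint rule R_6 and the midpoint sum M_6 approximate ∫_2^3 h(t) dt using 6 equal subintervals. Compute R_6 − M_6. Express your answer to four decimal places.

-3.5799

R_6 ≈ -50.636574.
M_6 ≈ -47.056713.
R_6 − M_6 ≈ -3.5799.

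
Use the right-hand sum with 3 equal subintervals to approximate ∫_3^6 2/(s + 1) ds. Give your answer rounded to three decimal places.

Δs = (6 − 3)/3 = 1.
Right endpoints: 4, 5, 6.
f(4) = 0.4, f(5) = 1/3, f(6) = 2/7.
Sum = Δs · [f(4) + f(5) + f(6)].
Sum ≈ 1.019.

1.019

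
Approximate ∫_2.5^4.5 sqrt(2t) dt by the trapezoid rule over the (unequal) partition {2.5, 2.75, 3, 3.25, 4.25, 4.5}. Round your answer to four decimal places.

Subinterval widths: 0.25, 0.25, 0.25, 1, 0.25.
f(2.5) ≈ 2.2361, f(2.75) ≈ 2.3452, f(3) ≈ 2.4495, f(3.25) ≈ 2.5495, f(4.25) ≈ 2.9155, f(4.5) ≈ 3.0000.
On each subinterval the trapezoid contributes (Δt_i/2)·[f(t_{i-1}) + f(t_i)].
Sum ≈ 5.2688.

5.2688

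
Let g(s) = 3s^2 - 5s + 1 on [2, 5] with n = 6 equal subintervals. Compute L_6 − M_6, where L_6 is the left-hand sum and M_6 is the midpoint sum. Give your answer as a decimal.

-11.4375

L_6 = 55.875.
M_6 = 67.3125.
L_6 − M_6 = -11.4375.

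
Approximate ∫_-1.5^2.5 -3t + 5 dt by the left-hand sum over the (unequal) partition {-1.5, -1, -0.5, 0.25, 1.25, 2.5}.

19.4375

Subinterval widths: 0.5, 0.5, 0.75, 1, 1.25.
Left endpoints: -1.5, -1, -0.5, 0.25, 1.25.
f(-1.5) = 9.5, f(-1) = 8, f(-0.5) = 6.5, f(0.25) = 4.25, f(1.25) = 1.25.
Sum = Σ Δt_i · f(t_i).
Sum = 19.4375.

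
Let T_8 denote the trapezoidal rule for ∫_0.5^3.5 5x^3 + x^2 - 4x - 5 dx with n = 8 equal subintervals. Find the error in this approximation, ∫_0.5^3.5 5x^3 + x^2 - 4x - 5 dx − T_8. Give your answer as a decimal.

-2.1796875

Exact integral: ∫_0.5^3.5 f(x) dx = 162.75.
T_8 = 164.9296875.
Error = 162.75 − 164.9296875 = -2.1796875.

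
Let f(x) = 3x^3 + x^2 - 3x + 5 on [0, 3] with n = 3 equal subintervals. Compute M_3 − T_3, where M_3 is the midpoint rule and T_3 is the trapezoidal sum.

-10.875

M_3 = 67.625.
T_3 = 78.5.
M_3 − T_3 = -10.875.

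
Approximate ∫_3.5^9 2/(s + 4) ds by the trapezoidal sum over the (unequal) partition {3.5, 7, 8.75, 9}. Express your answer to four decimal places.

1.1200

Subinterval widths: 3.5, 1.75, 0.25.
f(3.5) = 4/15, f(7) = 2/11, f(8.75) = 8/51, f(9) = 2/13.
On each subinterval the trapezoid contributes (Δs_i/2)·[f(s_{i-1}) + f(s_i)].
Sum ≈ 1.1200.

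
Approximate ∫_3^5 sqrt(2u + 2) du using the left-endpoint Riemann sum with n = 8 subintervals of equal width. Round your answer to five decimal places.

6.23414

Δu = (5 − 3)/8 = 0.25.
Left endpoints: 3, 3.25, 3.5, 3.75, 4, 4.25, 4.5, 4.75.
f(3) ≈ 2.82843, f(3.25) ≈ 2.91548, f(3.5) ≈ 3.00000, f(3.75) ≈ 3.08221, f(4) ≈ 3.16228, f(4.25) ≈ 3.24037, f(4.5) ≈ 3.31662, f(4.75) ≈ 3.39116.
Sum = Δu · [f(3) + f(3.25) + f(3.5) + ...].
Sum ≈ 6.23414.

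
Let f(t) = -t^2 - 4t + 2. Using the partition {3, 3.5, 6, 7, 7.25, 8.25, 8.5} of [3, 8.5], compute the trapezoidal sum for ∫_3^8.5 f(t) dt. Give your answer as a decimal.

-314.171875

Subinterval widths: 0.5, 2.5, 1, 0.25, 1, 0.25.
f(3) = -19, f(3.5) = -24.25, f(6) = -58, f(7) = -75, f(7.25) = -79.5625, f(8.25) = -99.0625, f(8.5) = -104.25.
On each subinterval the trapezoid contributes (Δt_i/2)·[f(t_{i-1}) + f(t_i)].
Sum = -314.171875.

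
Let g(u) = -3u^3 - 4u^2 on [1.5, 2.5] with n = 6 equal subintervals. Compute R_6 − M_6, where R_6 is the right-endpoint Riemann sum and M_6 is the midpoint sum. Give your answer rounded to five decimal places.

R_6 ≈ -46.3310185.
M_6 ≈ -41.7824074.
R_6 − M_6 ≈ -4.54861.

-4.54861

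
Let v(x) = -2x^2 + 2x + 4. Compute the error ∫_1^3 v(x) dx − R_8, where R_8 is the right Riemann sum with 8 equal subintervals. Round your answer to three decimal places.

Exact integral: ∫_1^3 v(x) dx ≈ -1.33333.
R_8 = -2.875.
Error ≈ -1.33333 − (-2.875) ≈ 1.542.

1.542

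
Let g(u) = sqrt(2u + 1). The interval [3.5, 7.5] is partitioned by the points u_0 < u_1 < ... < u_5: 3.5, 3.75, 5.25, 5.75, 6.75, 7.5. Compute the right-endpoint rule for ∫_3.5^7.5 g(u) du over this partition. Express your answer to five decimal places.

Subinterval widths: 0.25, 1.5, 0.5, 1, 0.75.
Right endpoints: 3.75, 5.25, 5.75, 6.75, 7.5.
g(3.75) ≈ 2.91548, g(5.25) ≈ 3.39116, g(5.75) ≈ 3.53553, g(6.75) ≈ 3.80789, g(7.5) ≈ 4.00000.
Sum = Σ Δu_i · g(u_i).
Sum ≈ 14.39127.

14.39127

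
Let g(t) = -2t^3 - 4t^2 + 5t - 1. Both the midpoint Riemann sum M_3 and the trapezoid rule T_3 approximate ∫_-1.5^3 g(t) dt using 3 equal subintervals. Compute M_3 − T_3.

M_3 = -58.921875.
T_3 = -80.4375.
M_3 − T_3 = 21.515625.

21.515625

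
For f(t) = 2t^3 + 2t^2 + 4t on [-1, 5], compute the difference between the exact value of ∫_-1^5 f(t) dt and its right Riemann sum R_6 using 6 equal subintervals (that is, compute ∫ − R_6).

-176

Exact integral: ∫_-1^5 f(t) dt = 444.
R_6 = 620.
Error = 444 − 620 = -176.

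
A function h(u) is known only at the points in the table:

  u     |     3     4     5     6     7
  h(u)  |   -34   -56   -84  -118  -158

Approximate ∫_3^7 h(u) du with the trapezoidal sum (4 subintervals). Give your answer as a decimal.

Δu = 1.
T_4 = (1/2)·[(-34) + 2·(-56) + 2·(-84) + 2·(-118) + (-158)] = -354.

-354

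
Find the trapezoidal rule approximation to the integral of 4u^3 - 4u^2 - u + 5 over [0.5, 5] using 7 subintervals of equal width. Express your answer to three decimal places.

Δu = (5 − 0.5)/7 = 9/14.
f(0.5) = 4, f(8/7) = 1579/343, f(25/14) = 4540/343, f(17/7) = 12442/343, f(43/14) = 27472/343, f(26/7) = 51817/343, f(61/14) = 87664/343, f(5) = 400.
T_7 = (Δu/2)·[f(u_0) + 2f(u_1) + ... + 2f(u_{6}) + f(u_7)].
Sum ≈ 477.551.

477.551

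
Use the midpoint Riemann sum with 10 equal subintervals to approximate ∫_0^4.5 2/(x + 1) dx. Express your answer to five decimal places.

Δx = (4.5 − 0)/10 = 0.45.
Midpoints: 0.225, 0.675, 1.125, 1.575, 2.025, 2.475, 2.925, 3.375, 3.825, 4.275.
f(0.225) = 80/49, f(0.675) = 80/67, f(1.125) = 16/17, f(1.575) = 80/103, f(2.025) = 80/121, f(2.475) = 80/139, f(2.925) = 80/157, f(3.375) = 16/35, f(3.825) = 80/193, f(4.275) = 80/211.
Sum = Δx · [f(0.225) + f(0.675) + f(1.125) + ...].
Sum ≈ 3.39372.

3.39372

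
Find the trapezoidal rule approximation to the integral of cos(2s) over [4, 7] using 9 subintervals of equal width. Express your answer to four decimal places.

0.0006

Δs = (7 − 4)/9 = 1/3.
f(4) ≈ -0.1455, f(13/3) ≈ -0.7261, f(14/3) ≈ -0.9958, f(5) ≈ -0.8391, f(16/3) ≈ -0.3230, f(17/3) ≈ 0.3314, f(6) ≈ 0.8439, f(19/3) ≈ 0.9950, f(20/3) ≈ 0.7200, f(7) ≈ 0.1367.
T_9 = (Δs/2)·[f(s_0) + 2f(s_1) + ... + 2f(s_{8}) + f(s_9)].
Sum ≈ 0.0006.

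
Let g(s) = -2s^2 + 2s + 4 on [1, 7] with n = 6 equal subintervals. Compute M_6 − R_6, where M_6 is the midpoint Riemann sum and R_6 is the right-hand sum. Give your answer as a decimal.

M_6 = -155.
R_6 = -200.
M_6 − R_6 = 45.

45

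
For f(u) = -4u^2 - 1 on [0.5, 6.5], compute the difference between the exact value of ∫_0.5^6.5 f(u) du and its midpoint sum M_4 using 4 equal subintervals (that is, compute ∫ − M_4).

-4.5

Exact integral: ∫_0.5^6.5 f(u) du = -372.
M_4 = -367.5.
Error = -372 − (-367.5) = -4.5.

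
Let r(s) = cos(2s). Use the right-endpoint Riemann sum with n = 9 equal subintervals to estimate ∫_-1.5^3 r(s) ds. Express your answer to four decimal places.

Δs = (3 − (-1.5))/9 = 0.5.
Right endpoints: -1, -0.5, 0, 0.5, 1, 1.5, 2, 2.5, 3.
r(-1) ≈ -0.4161, r(-0.5) ≈ 0.5403, r(0) ≈ 1.0000, r(0.5) ≈ 0.5403, r(1) ≈ -0.4161, r(1.5) ≈ -0.9900, r(2) ≈ -0.6536, r(2.5) ≈ 0.2837, r(3) ≈ 0.9602.
Sum = Δs · [r(-1) + r(-0.5) + r(0) + ...].
Sum ≈ 0.4243.

0.4243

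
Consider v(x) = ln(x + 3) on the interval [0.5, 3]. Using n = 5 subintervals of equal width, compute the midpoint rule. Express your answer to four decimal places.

Δx = (3 − 0.5)/5 = 0.5.
Midpoints: 0.75, 1.25, 1.75, 2.25, 2.75.
v(0.75) ≈ 1.3218, v(1.25) ≈ 1.4469, v(1.75) ≈ 1.5581, v(2.25) ≈ 1.6582, v(2.75) ≈ 1.7492.
Sum = Δx · [v(0.75) + v(1.25) + v(1.75) + v(2.25) + v(2.75)].
Sum ≈ 3.8671.

3.8671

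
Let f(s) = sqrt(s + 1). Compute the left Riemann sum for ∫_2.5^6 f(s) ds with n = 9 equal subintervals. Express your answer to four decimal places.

Δs = (6 − 2.5)/9 = 7/18.
Left endpoints: 2.5, 26/9, 59/18, 11/3, 73/18, 40/9, 29/6, 47/9, 101/18.
f(2.5) ≈ 1.8708, f(26/9) ≈ 1.9720, f(59/18) ≈ 2.0683, f(11/3) ≈ 2.1602, f(73/18) ≈ 2.2485, f(40/9) ≈ 2.3333, f(29/6) ≈ 2.4152, f(47/9) ≈ 2.4944, f(101/18) ≈ 2.5712.
Sum = Δs · [f(2.5) + f(26/9) + f(59/18) + ...].
Sum ≈ 7.8299.

7.8299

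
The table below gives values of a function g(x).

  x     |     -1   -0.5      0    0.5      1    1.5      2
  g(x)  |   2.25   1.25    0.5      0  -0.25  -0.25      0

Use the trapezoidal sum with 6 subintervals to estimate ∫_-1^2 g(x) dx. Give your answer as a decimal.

Δx = 0.5.
T_6 = (0.5/2)·[2.25 + 2·1.25 + 2·0.5 + 2·0 + 2·(-0.25) + 2·(-0.25) + 0] = 1.1875.

1.1875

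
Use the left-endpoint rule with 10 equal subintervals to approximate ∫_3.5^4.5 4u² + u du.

Δu = (4.5 − 3.5)/10 = 0.1.
Left endpoints: 3.5, 3.6, 3.7, 3.8, 3.9, 4, 4.1, 4.2, 4.3, 4.4.
f(3.5) = 52.5, f(3.6) = 55.44, f(3.7) = 58.46, f(3.8) = 61.56, f(3.9) = 64.74, f(4) = 68, f(4.1) = 71.34, f(4.2) = 74.76, f(4.3) = 78.26, f(4.4) = 81.84.
Sum = Δu · [f(3.5) + f(3.6) + f(3.7) + ...].
Sum = 66.69.

66.69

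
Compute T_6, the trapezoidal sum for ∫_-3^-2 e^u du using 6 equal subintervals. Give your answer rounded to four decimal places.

Δu = (-2 − (-3))/6 = 1/6.
f(-3) ≈ 0.0498, f(-17/6) ≈ 0.0588, f(-8/3) ≈ 0.0695, f(-2.5) ≈ 0.0821, f(-7/3) ≈ 0.0970, f(-13/6) ≈ 0.1146, f(-2) ≈ 0.1353.
T_6 = (Δu/2)·[f(u_0) + 2f(u_1) + ... + 2f(u_{5}) + f(u_6)].
Sum ≈ 0.0857.

0.0857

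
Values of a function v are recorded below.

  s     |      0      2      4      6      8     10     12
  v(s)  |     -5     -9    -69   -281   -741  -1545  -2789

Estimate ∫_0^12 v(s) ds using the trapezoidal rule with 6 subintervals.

Δs = 2.
T_6 = (2/2)·[(-5) + 2·(-9) + 2·(-69) + 2·(-281) + 2·(-741) + 2·(-1545) + (-2789)] = -8084.

-8084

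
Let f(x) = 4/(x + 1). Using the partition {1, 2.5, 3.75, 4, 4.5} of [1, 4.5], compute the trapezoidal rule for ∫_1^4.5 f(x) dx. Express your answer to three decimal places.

Subinterval widths: 1.5, 1.25, 0.25, 0.5.
f(1) = 2, f(2.5) = 8/7, f(3.75) = 16/19, f(4) = 0.8, f(4.5) = 8/11.
On each subinterval the trapezoid contributes (Δx_i/2)·[f(x_{i-1}) + f(x_i)].
Sum ≈ 4.185.

4.185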